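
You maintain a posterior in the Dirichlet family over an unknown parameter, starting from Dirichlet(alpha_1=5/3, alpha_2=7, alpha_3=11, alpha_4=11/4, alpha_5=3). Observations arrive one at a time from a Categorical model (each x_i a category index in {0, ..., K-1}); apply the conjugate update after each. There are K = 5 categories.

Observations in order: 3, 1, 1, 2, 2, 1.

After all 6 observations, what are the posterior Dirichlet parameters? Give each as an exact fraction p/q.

alpha_1=5/3, alpha_2=10, alpha_3=13, alpha_4=15/4, alpha_5=3

obs 1: x=3 → posterior Dirichlet(5/3, 7, 11, 15/4, 3)
obs 2: x=1 → posterior Dirichlet(5/3, 8, 11, 15/4, 3)
obs 3: x=1 → posterior Dirichlet(5/3, 9, 11, 15/4, 3)
obs 4: x=2 → posterior Dirichlet(5/3, 9, 12, 15/4, 3)
obs 5: x=2 → posterior Dirichlet(5/3, 9, 13, 15/4, 3)
obs 6: x=1 → posterior Dirichlet(5/3, 10, 13, 15/4, 3)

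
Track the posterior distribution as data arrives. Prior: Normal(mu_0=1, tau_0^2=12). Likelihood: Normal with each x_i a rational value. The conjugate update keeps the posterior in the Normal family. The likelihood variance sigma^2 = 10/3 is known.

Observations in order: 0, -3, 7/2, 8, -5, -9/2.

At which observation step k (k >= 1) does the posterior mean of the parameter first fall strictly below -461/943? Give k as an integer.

k = 2

obs 1: x=0 → posterior Normal(5/23, 60/23)
obs 2: x=-3 → posterior Normal(-49/41, 60/41)
obs 3: x=7/2 → posterior Normal(14/59, 60/59)
obs 4: x=8 → posterior Normal(158/77, 60/77)
obs 5: x=-5 → posterior Normal(68/95, 12/19)
obs 6: x=-9/2 → posterior Normal(-13/113, 60/113)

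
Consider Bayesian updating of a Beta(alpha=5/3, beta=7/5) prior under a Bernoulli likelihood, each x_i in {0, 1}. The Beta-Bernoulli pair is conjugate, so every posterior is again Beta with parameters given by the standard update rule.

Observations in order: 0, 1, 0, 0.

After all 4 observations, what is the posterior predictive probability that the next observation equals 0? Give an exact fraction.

obs 1: x=0 → posterior Beta(5/3, 12/5)
obs 2: x=1 → posterior Beta(8/3, 12/5)
obs 3: x=0 → posterior Beta(8/3, 17/5)
obs 4: x=0 → posterior Beta(8/3, 22/5)

33/53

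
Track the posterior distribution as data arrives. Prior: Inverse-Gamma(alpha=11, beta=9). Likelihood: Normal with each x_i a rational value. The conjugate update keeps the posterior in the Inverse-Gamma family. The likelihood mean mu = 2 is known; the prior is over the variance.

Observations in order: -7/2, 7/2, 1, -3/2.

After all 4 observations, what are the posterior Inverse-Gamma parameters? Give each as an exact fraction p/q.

alpha=13, beta=255/8

obs 1: x=-7/2 → posterior Inverse-Gamma(23/2, 193/8)
obs 2: x=7/2 → posterior Inverse-Gamma(12, 101/4)
obs 3: x=1 → posterior Inverse-Gamma(25/2, 103/4)
obs 4: x=-3/2 → posterior Inverse-Gamma(13, 255/8)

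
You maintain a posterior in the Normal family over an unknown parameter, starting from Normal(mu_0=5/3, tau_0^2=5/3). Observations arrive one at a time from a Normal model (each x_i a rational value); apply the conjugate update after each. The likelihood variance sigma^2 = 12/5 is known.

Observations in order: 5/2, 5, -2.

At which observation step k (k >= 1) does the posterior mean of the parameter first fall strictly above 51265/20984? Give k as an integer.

k = 2

obs 1: x=5/2 → posterior Normal(245/122, 60/61)
obs 2: x=5 → posterior Normal(495/172, 30/43)
obs 3: x=-2 → posterior Normal(395/222, 20/37)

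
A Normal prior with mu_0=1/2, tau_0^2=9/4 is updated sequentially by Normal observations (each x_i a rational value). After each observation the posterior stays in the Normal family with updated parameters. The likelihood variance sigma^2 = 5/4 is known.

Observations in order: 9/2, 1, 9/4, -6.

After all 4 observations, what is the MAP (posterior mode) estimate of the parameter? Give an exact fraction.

73/164

obs 1: x=9/2 → posterior Normal(43/14, 45/56)
obs 2: x=1 → posterior Normal(52/23, 45/92)
obs 3: x=9/4 → posterior Normal(289/128, 45/128)
obs 4: x=-6 → posterior Normal(73/164, 45/164)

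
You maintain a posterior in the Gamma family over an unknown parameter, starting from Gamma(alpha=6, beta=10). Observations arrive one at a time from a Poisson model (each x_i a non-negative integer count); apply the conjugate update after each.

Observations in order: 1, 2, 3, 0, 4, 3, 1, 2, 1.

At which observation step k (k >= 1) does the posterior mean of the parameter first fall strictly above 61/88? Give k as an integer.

k = 2

obs 1: x=1 → posterior Gamma(7, 11)
obs 2: x=2 → posterior Gamma(9, 12)
obs 3: x=3 → posterior Gamma(12, 13)
obs 4: x=0 → posterior Gamma(12, 14)
obs 5: x=4 → posterior Gamma(16, 15)
obs 6: x=3 → posterior Gamma(19, 16)
obs 7: x=1 → posterior Gamma(20, 17)
obs 8: x=2 → posterior Gamma(22, 18)
obs 9: x=1 → posterior Gamma(23, 19)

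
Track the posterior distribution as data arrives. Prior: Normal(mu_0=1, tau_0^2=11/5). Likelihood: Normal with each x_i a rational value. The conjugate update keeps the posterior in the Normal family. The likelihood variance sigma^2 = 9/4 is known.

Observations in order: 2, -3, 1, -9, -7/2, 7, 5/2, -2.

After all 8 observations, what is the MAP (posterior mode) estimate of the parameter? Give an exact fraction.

obs 1: x=2 → posterior Normal(133/89, 99/89)
obs 2: x=-3 → posterior Normal(1/133, 99/133)
obs 3: x=1 → posterior Normal(15/59, 33/59)
obs 4: x=-9 → posterior Normal(-27/17, 99/221)
obs 5: x=-7/2 → posterior Normal(-101/53, 99/265)
obs 6: x=7 → posterior Normal(-197/309, 33/103)
obs 7: x=5/2 → posterior Normal(-87/353, 99/353)
obs 8: x=-2 → posterior Normal(-175/397, 99/397)

-175/397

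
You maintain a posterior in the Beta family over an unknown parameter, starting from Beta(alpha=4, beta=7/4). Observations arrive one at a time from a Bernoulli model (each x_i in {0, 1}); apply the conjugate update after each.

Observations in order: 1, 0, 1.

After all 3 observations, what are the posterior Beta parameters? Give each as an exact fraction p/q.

obs 1: x=1 → posterior Beta(5, 7/4)
obs 2: x=0 → posterior Beta(5, 11/4)
obs 3: x=1 → posterior Beta(6, 11/4)

alpha=6, beta=11/4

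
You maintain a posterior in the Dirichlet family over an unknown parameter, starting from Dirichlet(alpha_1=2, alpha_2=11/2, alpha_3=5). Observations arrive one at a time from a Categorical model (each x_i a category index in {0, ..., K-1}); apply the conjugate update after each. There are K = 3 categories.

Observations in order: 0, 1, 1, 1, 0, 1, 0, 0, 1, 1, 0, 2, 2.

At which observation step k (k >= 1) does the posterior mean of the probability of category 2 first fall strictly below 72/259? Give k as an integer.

obs 1: x=0 → posterior Dirichlet(3, 11/2, 5)
obs 2: x=1 → posterior Dirichlet(3, 13/2, 5)
obs 3: x=1 → posterior Dirichlet(3, 15/2, 5)
obs 4: x=1 → posterior Dirichlet(3, 17/2, 5)
obs 5: x=0 → posterior Dirichlet(4, 17/2, 5)
obs 6: x=1 → posterior Dirichlet(4, 19/2, 5)
obs 7: x=0 → posterior Dirichlet(5, 19/2, 5)
obs 8: x=0 → posterior Dirichlet(6, 19/2, 5)
obs 9: x=1 → posterior Dirichlet(6, 21/2, 5)
obs 10: x=1 → posterior Dirichlet(6, 23/2, 5)
obs 11: x=0 → posterior Dirichlet(7, 23/2, 5)
obs 12: x=2 → posterior Dirichlet(7, 23/2, 6)
obs 13: x=2 → posterior Dirichlet(7, 23/2, 7)

k = 6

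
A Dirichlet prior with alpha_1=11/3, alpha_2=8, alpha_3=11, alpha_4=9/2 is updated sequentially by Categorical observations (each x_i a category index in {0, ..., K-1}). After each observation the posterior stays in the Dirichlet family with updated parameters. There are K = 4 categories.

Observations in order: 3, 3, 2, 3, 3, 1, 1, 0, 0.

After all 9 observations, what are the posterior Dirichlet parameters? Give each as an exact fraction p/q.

obs 1: x=3 → posterior Dirichlet(11/3, 8, 11, 11/2)
obs 2: x=3 → posterior Dirichlet(11/3, 8, 11, 13/2)
obs 3: x=2 → posterior Dirichlet(11/3, 8, 12, 13/2)
obs 4: x=3 → posterior Dirichlet(11/3, 8, 12, 15/2)
obs 5: x=3 → posterior Dirichlet(11/3, 8, 12, 17/2)
obs 6: x=1 → posterior Dirichlet(11/3, 9, 12, 17/2)
obs 7: x=1 → posterior Dirichlet(11/3, 10, 12, 17/2)
obs 8: x=0 → posterior Dirichlet(14/3, 10, 12, 17/2)
obs 9: x=0 → posterior Dirichlet(17/3, 10, 12, 17/2)

alpha_1=17/3, alpha_2=10, alpha_3=12, alpha_4=17/2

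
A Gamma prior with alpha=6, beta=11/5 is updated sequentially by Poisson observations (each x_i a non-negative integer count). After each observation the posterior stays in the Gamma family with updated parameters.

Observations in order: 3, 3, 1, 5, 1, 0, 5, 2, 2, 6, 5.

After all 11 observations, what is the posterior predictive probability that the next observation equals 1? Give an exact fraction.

17875084252991871992156679790225621456427425463568552479246685031649771520/112288155707690524284921569184047598526949432199996966253201749159632164801

obs 1: x=3 → posterior Gamma(9, 16/5)
obs 2: x=3 → posterior Gamma(12, 21/5)
obs 3: x=1 → posterior Gamma(13, 26/5)
obs 4: x=5 → posterior Gamma(18, 31/5)
obs 5: x=1 → posterior Gamma(19, 36/5)
obs 6: x=0 → posterior Gamma(19, 41/5)
obs 7: x=5 → posterior Gamma(24, 46/5)
obs 8: x=2 → posterior Gamma(26, 51/5)
obs 9: x=2 → posterior Gamma(28, 56/5)
obs 10: x=6 → posterior Gamma(34, 61/5)
obs 11: x=5 → posterior Gamma(39, 66/5)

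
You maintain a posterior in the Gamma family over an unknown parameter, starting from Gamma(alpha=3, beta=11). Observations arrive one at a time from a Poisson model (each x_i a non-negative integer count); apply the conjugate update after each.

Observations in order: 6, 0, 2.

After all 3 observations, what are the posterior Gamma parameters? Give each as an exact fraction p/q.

obs 1: x=6 → posterior Gamma(9, 12)
obs 2: x=0 → posterior Gamma(9, 13)
obs 3: x=2 → posterior Gamma(11, 14)

alpha=11, beta=14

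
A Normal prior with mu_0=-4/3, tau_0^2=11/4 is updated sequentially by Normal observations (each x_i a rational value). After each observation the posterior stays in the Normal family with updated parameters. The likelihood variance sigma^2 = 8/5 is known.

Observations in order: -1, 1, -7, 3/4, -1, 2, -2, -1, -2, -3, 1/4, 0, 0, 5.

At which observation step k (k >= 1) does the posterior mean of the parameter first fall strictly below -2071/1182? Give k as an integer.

obs 1: x=-1 → posterior Normal(-293/261, 88/87)
obs 2: x=1 → posterior Normal(-64/213, 44/71)
obs 3: x=-7 → posterior Normal(-1283/591, 88/197)
obs 4: x=3/4 → posterior Normal(-4637/3024, 22/63)
obs 5: x=-1 → posterior Normal(-5297/3684, 88/307)
obs 6: x=2 → posterior Normal(-3977/4344, 44/181)
obs 7: x=-2 → posterior Normal(-5297/5004, 88/417)
obs 8: x=-1 → posterior Normal(-5957/5664, 11/59)
obs 9: x=-2 → posterior Normal(-7277/6324, 88/527)
obs 10: x=-3 → posterior Normal(-9257/6984, 44/291)
obs 11: x=1/4 → posterior Normal(-2273/1911, 88/637)
obs 12: x=0 → posterior Normal(-2273/2076, 22/173)
obs 13: x=0 → posterior Normal(-2273/2241, 88/747)
obs 14: x=5 → posterior Normal(-724/1203, 44/401)

k = 3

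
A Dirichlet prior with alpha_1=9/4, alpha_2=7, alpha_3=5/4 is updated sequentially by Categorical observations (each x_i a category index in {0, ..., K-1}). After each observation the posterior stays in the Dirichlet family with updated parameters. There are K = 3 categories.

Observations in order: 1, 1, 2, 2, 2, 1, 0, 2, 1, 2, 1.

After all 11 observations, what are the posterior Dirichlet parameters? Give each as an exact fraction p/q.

alpha_1=13/4, alpha_2=12, alpha_3=25/4

obs 1: x=1 → posterior Dirichlet(9/4, 8, 5/4)
obs 2: x=1 → posterior Dirichlet(9/4, 9, 5/4)
obs 3: x=2 → posterior Dirichlet(9/4, 9, 9/4)
obs 4: x=2 → posterior Dirichlet(9/4, 9, 13/4)
obs 5: x=2 → posterior Dirichlet(9/4, 9, 17/4)
obs 6: x=1 → posterior Dirichlet(9/4, 10, 17/4)
obs 7: x=0 → posterior Dirichlet(13/4, 10, 17/4)
obs 8: x=2 → posterior Dirichlet(13/4, 10, 21/4)
obs 9: x=1 → posterior Dirichlet(13/4, 11, 21/4)
obs 10: x=2 → posterior Dirichlet(13/4, 11, 25/4)
obs 11: x=1 → posterior Dirichlet(13/4, 12, 25/4)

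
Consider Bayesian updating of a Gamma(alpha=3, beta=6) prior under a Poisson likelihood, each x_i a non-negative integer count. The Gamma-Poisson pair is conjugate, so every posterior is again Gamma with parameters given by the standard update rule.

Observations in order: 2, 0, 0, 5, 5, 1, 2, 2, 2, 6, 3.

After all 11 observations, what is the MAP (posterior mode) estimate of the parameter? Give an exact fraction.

obs 1: x=2 → posterior Gamma(5, 7)
obs 2: x=0 → posterior Gamma(5, 8)
obs 3: x=0 → posterior Gamma(5, 9)
obs 4: x=5 → posterior Gamma(10, 10)
obs 5: x=5 → posterior Gamma(15, 11)
obs 6: x=1 → posterior Gamma(16, 12)
obs 7: x=2 → posterior Gamma(18, 13)
obs 8: x=2 → posterior Gamma(20, 14)
obs 9: x=2 → posterior Gamma(22, 15)
obs 10: x=6 → posterior Gamma(28, 16)
obs 11: x=3 → posterior Gamma(31, 17)

30/17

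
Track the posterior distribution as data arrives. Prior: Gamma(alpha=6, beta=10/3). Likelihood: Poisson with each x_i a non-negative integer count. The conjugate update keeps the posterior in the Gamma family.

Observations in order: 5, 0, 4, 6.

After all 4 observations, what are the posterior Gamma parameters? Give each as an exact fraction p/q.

alpha=21, beta=22/3

obs 1: x=5 → posterior Gamma(11, 13/3)
obs 2: x=0 → posterior Gamma(11, 16/3)
obs 3: x=4 → posterior Gamma(15, 19/3)
obs 4: x=6 → posterior Gamma(21, 22/3)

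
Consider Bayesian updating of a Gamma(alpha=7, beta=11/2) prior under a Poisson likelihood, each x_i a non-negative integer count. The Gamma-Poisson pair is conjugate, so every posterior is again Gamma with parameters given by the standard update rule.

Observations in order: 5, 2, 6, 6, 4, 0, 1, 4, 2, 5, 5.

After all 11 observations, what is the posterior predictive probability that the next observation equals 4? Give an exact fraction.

705396021993312930293388454952436512717005259084073455654381858438831150016/4563879541327133859038615732548216309567248316625409643165767192840576171875

obs 1: x=5 → posterior Gamma(12, 13/2)
obs 2: x=2 → posterior Gamma(14, 15/2)
obs 3: x=6 → posterior Gamma(20, 17/2)
obs 4: x=6 → posterior Gamma(26, 19/2)
obs 5: x=4 → posterior Gamma(30, 21/2)
obs 6: x=0 → posterior Gamma(30, 23/2)
obs 7: x=1 → posterior Gamma(31, 25/2)
obs 8: x=4 → posterior Gamma(35, 27/2)
obs 9: x=2 → posterior Gamma(37, 29/2)
obs 10: x=5 → posterior Gamma(42, 31/2)
obs 11: x=5 → posterior Gamma(47, 33/2)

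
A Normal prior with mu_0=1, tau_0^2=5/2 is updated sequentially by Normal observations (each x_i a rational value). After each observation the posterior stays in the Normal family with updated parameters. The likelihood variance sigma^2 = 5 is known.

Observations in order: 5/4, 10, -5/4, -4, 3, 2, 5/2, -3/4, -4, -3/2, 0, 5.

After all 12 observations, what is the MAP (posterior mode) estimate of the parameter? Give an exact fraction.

obs 1: x=5/4 → posterior Normal(13/12, 5/3)
obs 2: x=10 → posterior Normal(53/16, 5/4)
obs 3: x=-5/4 → posterior Normal(12/5, 1)
obs 4: x=-4 → posterior Normal(4/3, 5/6)
obs 5: x=3 → posterior Normal(11/7, 5/7)
obs 6: x=2 → posterior Normal(13/8, 5/8)
obs 7: x=5/2 → posterior Normal(31/18, 5/9)
obs 8: x=-3/4 → posterior Normal(59/40, 1/2)
obs 9: x=-4 → posterior Normal(43/44, 5/11)
obs 10: x=-3/2 → posterior Normal(37/48, 5/12)
obs 11: x=0 → posterior Normal(37/52, 5/13)
obs 12: x=5 → posterior Normal(57/56, 5/14)

57/56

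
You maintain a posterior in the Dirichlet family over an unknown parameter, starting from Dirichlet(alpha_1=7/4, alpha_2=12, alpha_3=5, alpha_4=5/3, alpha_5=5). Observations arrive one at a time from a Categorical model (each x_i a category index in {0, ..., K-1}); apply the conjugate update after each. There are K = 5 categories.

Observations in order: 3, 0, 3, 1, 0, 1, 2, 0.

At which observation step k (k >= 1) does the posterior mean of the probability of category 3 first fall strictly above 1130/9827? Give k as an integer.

k = 3

obs 1: x=3 → posterior Dirichlet(7/4, 12, 5, 8/3, 5)
obs 2: x=0 → posterior Dirichlet(11/4, 12, 5, 8/3, 5)
obs 3: x=3 → posterior Dirichlet(11/4, 12, 5, 11/3, 5)
obs 4: x=1 → posterior Dirichlet(11/4, 13, 5, 11/3, 5)
obs 5: x=0 → posterior Dirichlet(15/4, 13, 5, 11/3, 5)
obs 6: x=1 → posterior Dirichlet(15/4, 14, 5, 11/3, 5)
obs 7: x=2 → posterior Dirichlet(15/4, 14, 6, 11/3, 5)
obs 8: x=0 → posterior Dirichlet(19/4, 14, 6, 11/3, 5)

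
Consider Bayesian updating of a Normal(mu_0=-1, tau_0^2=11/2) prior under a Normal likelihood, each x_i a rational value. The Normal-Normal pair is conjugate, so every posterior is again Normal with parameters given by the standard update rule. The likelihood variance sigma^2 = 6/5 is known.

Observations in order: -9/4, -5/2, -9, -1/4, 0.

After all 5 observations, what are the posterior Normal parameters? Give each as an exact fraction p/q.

obs 1: x=-9/4 → posterior Normal(-543/268, 66/67)
obs 2: x=-5/2 → posterior Normal(-1093/488, 33/61)
obs 3: x=-9 → posterior Normal(-3073/708, 22/59)
obs 4: x=-1/4 → posterior Normal(-391/116, 33/116)
obs 5: x=0 → posterior Normal(-782/287, 66/287)

mu_0=-782/287, tau_0^2=66/287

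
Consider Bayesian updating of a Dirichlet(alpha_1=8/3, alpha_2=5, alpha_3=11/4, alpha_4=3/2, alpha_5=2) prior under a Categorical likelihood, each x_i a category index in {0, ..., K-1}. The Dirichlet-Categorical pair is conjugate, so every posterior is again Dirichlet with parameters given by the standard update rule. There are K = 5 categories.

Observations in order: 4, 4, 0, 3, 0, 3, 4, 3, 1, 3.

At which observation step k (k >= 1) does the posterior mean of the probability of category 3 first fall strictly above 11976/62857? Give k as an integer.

obs 1: x=4 → posterior Dirichlet(8/3, 5, 11/4, 3/2, 3)
obs 2: x=4 → posterior Dirichlet(8/3, 5, 11/4, 3/2, 4)
obs 3: x=0 → posterior Dirichlet(11/3, 5, 11/4, 3/2, 4)
obs 4: x=3 → posterior Dirichlet(11/3, 5, 11/4, 5/2, 4)
obs 5: x=0 → posterior Dirichlet(14/3, 5, 11/4, 5/2, 4)
obs 6: x=3 → posterior Dirichlet(14/3, 5, 11/4, 7/2, 4)
obs 7: x=4 → posterior Dirichlet(14/3, 5, 11/4, 7/2, 5)
obs 8: x=3 → posterior Dirichlet(14/3, 5, 11/4, 9/2, 5)
obs 9: x=1 → posterior Dirichlet(14/3, 6, 11/4, 9/2, 5)
obs 10: x=3 → posterior Dirichlet(14/3, 6, 11/4, 11/2, 5)

k = 8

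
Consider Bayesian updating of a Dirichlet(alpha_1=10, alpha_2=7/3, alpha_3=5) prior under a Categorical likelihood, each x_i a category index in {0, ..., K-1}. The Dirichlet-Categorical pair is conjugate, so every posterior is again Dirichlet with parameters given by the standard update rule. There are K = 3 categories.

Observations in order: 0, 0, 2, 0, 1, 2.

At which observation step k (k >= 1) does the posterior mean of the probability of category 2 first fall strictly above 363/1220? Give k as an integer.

k = 6

obs 1: x=0 → posterior Dirichlet(11, 7/3, 5)
obs 2: x=0 → posterior Dirichlet(12, 7/3, 5)
obs 3: x=2 → posterior Dirichlet(12, 7/3, 6)
obs 4: x=0 → posterior Dirichlet(13, 7/3, 6)
obs 5: x=1 → posterior Dirichlet(13, 10/3, 6)
obs 6: x=2 → posterior Dirichlet(13, 10/3, 7)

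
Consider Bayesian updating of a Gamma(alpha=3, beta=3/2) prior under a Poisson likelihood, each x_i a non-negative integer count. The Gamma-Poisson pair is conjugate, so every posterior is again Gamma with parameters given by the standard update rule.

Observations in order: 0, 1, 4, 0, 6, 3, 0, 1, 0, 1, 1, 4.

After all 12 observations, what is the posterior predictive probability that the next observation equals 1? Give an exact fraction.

1081363178157080371768327097989086768/3630362123627258663193028251474330749

obs 1: x=0 → posterior Gamma(3, 5/2)
obs 2: x=1 → posterior Gamma(4, 7/2)
obs 3: x=4 → posterior Gamma(8, 9/2)
obs 4: x=0 → posterior Gamma(8, 11/2)
obs 5: x=6 → posterior Gamma(14, 13/2)
obs 6: x=3 → posterior Gamma(17, 15/2)
obs 7: x=0 → posterior Gamma(17, 17/2)
obs 8: x=1 → posterior Gamma(18, 19/2)
obs 9: x=0 → posterior Gamma(18, 21/2)
obs 10: x=1 → posterior Gamma(19, 23/2)
obs 11: x=1 → posterior Gamma(20, 25/2)
obs 12: x=4 → posterior Gamma(24, 27/2)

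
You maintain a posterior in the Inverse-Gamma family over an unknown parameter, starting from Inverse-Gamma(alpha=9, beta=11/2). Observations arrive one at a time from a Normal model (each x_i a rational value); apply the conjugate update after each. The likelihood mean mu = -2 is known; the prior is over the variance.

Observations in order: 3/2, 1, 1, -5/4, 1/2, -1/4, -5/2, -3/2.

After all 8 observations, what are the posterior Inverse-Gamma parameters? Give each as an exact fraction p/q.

obs 1: x=3/2 → posterior Inverse-Gamma(19/2, 93/8)
obs 2: x=1 → posterior Inverse-Gamma(10, 129/8)
obs 3: x=1 → posterior Inverse-Gamma(21/2, 165/8)
obs 4: x=-5/4 → posterior Inverse-Gamma(11, 669/32)
obs 5: x=1/2 → posterior Inverse-Gamma(23/2, 769/32)
obs 6: x=-1/4 → posterior Inverse-Gamma(12, 409/16)
obs 7: x=-5/2 → posterior Inverse-Gamma(25/2, 411/16)
obs 8: x=-3/2 → posterior Inverse-Gamma(13, 413/16)

alpha=13, beta=413/16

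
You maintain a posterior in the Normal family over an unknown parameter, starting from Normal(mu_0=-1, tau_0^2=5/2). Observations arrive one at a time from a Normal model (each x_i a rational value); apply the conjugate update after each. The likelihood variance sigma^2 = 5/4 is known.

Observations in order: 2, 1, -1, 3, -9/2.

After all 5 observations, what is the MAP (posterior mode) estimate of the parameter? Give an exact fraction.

obs 1: x=2 → posterior Normal(1, 5/6)
obs 2: x=1 → posterior Normal(1, 1/2)
obs 3: x=-1 → posterior Normal(3/7, 5/14)
obs 4: x=3 → posterior Normal(1, 5/18)
obs 5: x=-9/2 → posterior Normal(0, 5/22)

0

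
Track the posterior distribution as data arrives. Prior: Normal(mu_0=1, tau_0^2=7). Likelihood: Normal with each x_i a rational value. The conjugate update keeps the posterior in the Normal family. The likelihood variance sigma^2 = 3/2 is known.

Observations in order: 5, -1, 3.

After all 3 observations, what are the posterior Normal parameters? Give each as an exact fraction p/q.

mu_0=101/45, tau_0^2=7/15

obs 1: x=5 → posterior Normal(73/17, 21/17)
obs 2: x=-1 → posterior Normal(59/31, 21/31)
obs 3: x=3 → posterior Normal(101/45, 7/15)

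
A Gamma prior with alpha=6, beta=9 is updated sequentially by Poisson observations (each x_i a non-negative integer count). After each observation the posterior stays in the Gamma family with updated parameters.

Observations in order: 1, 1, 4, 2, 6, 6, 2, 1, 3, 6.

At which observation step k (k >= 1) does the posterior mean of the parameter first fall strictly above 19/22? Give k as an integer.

obs 1: x=1 → posterior Gamma(7, 10)
obs 2: x=1 → posterior Gamma(8, 11)
obs 3: x=4 → posterior Gamma(12, 12)
obs 4: x=2 → posterior Gamma(14, 13)
obs 5: x=6 → posterior Gamma(20, 14)
obs 6: x=6 → posterior Gamma(26, 15)
obs 7: x=2 → posterior Gamma(28, 16)
obs 8: x=1 → posterior Gamma(29, 17)
obs 9: x=3 → posterior Gamma(32, 18)
obs 10: x=6 → posterior Gamma(38, 19)

k = 3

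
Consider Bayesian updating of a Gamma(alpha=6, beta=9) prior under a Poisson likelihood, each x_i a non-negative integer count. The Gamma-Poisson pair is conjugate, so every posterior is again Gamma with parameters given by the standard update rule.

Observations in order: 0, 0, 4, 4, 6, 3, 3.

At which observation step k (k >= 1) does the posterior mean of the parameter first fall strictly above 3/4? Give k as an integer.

obs 1: x=0 → posterior Gamma(6, 10)
obs 2: x=0 → posterior Gamma(6, 11)
obs 3: x=4 → posterior Gamma(10, 12)
obs 4: x=4 → posterior Gamma(14, 13)
obs 5: x=6 → posterior Gamma(20, 14)
obs 6: x=3 → posterior Gamma(23, 15)
obs 7: x=3 → posterior Gamma(26, 16)

k = 3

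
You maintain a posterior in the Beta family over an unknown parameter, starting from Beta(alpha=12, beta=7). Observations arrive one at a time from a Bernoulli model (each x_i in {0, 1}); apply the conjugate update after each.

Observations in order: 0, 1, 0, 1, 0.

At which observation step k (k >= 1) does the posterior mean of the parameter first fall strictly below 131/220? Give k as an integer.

obs 1: x=0 → posterior Beta(12, 8)
obs 2: x=1 → posterior Beta(13, 8)
obs 3: x=0 → posterior Beta(13, 9)
obs 4: x=1 → posterior Beta(14, 9)
obs 5: x=0 → posterior Beta(14, 10)

k = 3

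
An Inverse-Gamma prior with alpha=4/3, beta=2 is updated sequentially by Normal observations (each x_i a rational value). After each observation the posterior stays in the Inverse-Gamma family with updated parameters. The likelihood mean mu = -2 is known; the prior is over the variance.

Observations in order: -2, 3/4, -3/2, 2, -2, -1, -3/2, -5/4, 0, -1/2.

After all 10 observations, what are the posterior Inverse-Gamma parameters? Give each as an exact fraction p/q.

obs 1: x=-2 → posterior Inverse-Gamma(11/6, 2)
obs 2: x=3/4 → posterior Inverse-Gamma(7/3, 185/32)
obs 3: x=-3/2 → posterior Inverse-Gamma(17/6, 189/32)
obs 4: x=2 → posterior Inverse-Gamma(10/3, 445/32)
obs 5: x=-2 → posterior Inverse-Gamma(23/6, 445/32)
obs 6: x=-1 → posterior Inverse-Gamma(13/3, 461/32)
obs 7: x=-3/2 → posterior Inverse-Gamma(29/6, 465/32)
obs 8: x=-5/4 → posterior Inverse-Gamma(16/3, 237/16)
obs 9: x=0 → posterior Inverse-Gamma(35/6, 269/16)
obs 10: x=-1/2 → posterior Inverse-Gamma(19/3, 287/16)

alpha=19/3, beta=287/16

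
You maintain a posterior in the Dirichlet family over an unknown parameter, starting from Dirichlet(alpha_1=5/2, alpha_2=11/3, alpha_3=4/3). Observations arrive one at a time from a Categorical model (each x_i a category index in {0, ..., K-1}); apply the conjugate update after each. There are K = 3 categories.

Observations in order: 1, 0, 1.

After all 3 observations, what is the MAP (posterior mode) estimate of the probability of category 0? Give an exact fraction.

1/3

obs 1: x=1 → posterior Dirichlet(5/2, 14/3, 4/3)
obs 2: x=0 → posterior Dirichlet(7/2, 14/3, 4/3)
obs 3: x=1 → posterior Dirichlet(7/2, 17/3, 4/3)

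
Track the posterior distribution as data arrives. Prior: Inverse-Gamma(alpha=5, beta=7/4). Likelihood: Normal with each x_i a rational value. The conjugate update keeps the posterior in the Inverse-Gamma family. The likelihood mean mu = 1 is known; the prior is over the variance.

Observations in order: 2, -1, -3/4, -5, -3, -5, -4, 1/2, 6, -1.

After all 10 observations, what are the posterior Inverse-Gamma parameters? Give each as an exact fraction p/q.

alpha=10, beta=2461/32

obs 1: x=2 → posterior Inverse-Gamma(11/2, 9/4)
obs 2: x=-1 → posterior Inverse-Gamma(6, 17/4)
obs 3: x=-3/4 → posterior Inverse-Gamma(13/2, 185/32)
obs 4: x=-5 → posterior Inverse-Gamma(7, 761/32)
obs 5: x=-3 → posterior Inverse-Gamma(15/2, 1017/32)
obs 6: x=-5 → posterior Inverse-Gamma(8, 1593/32)
obs 7: x=-4 → posterior Inverse-Gamma(17/2, 1993/32)
obs 8: x=1/2 → posterior Inverse-Gamma(9, 1997/32)
obs 9: x=6 → posterior Inverse-Gamma(19/2, 2397/32)
obs 10: x=-1 → posterior Inverse-Gamma(10, 2461/32)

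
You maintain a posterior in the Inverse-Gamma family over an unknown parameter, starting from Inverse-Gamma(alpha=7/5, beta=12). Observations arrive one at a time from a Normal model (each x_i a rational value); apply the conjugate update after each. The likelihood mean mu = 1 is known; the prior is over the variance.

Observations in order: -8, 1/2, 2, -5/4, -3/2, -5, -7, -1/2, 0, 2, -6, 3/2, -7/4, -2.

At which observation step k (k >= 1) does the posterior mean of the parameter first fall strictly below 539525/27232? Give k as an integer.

obs 1: x=-8 → posterior Inverse-Gamma(19/10, 105/2)
obs 2: x=1/2 → posterior Inverse-Gamma(12/5, 421/8)
obs 3: x=2 → posterior Inverse-Gamma(29/10, 425/8)
obs 4: x=-5/4 → posterior Inverse-Gamma(17/5, 1781/32)
obs 5: x=-3/2 → posterior Inverse-Gamma(39/10, 1881/32)
obs 6: x=-5 → posterior Inverse-Gamma(22/5, 2457/32)
obs 7: x=-7 → posterior Inverse-Gamma(49/10, 3481/32)
obs 8: x=-1/2 → posterior Inverse-Gamma(27/5, 3517/32)
obs 9: x=0 → posterior Inverse-Gamma(59/10, 3533/32)
obs 10: x=2 → posterior Inverse-Gamma(32/5, 3549/32)
obs 11: x=-6 → posterior Inverse-Gamma(69/10, 4333/32)
obs 12: x=3/2 → posterior Inverse-Gamma(37/5, 4337/32)
obs 13: x=-7/4 → posterior Inverse-Gamma(79/10, 2229/16)
obs 14: x=-2 → posterior Inverse-Gamma(42/5, 2301/16)

k = 14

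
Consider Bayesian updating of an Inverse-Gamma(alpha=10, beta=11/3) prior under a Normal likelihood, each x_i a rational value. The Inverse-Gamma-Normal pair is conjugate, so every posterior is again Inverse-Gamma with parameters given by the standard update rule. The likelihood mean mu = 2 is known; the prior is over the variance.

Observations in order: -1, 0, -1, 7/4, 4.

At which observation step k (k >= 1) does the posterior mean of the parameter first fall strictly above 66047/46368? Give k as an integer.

k = 5

obs 1: x=-1 → posterior Inverse-Gamma(21/2, 49/6)
obs 2: x=0 → posterior Inverse-Gamma(11, 61/6)
obs 3: x=-1 → posterior Inverse-Gamma(23/2, 44/3)
obs 4: x=7/4 → posterior Inverse-Gamma(12, 1411/96)
obs 5: x=4 → posterior Inverse-Gamma(25/2, 1603/96)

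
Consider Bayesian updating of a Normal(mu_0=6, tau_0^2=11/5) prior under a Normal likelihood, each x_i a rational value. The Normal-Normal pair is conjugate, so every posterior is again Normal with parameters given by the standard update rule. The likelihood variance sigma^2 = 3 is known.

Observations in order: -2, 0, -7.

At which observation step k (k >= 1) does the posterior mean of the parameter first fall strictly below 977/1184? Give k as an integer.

k = 3

obs 1: x=-2 → posterior Normal(34/13, 33/26)
obs 2: x=0 → posterior Normal(68/37, 33/37)
obs 3: x=-7 → posterior Normal(-3/16, 11/16)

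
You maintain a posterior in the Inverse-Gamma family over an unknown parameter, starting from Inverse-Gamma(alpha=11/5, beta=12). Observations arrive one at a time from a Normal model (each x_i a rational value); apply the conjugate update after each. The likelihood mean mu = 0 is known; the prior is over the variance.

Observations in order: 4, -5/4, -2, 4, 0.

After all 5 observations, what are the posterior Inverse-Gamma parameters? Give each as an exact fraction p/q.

obs 1: x=4 → posterior Inverse-Gamma(27/10, 20)
obs 2: x=-5/4 → posterior Inverse-Gamma(16/5, 665/32)
obs 3: x=-2 → posterior Inverse-Gamma(37/10, 729/32)
obs 4: x=4 → posterior Inverse-Gamma(21/5, 985/32)
obs 5: x=0 → posterior Inverse-Gamma(47/10, 985/32)

alpha=47/10, beta=985/32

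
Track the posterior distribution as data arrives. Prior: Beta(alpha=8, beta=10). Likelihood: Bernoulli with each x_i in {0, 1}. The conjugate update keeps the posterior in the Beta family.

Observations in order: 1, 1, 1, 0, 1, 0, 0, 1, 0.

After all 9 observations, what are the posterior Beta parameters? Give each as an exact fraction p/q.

obs 1: x=1 → posterior Beta(9, 10)
obs 2: x=1 → posterior Beta(10, 10)
obs 3: x=1 → posterior Beta(11, 10)
obs 4: x=0 → posterior Beta(11, 11)
obs 5: x=1 → posterior Beta(12, 11)
obs 6: x=0 → posterior Beta(12, 12)
obs 7: x=0 → posterior Beta(12, 13)
obs 8: x=1 → posterior Beta(13, 13)
obs 9: x=0 → posterior Beta(13, 14)

alpha=13, beta=14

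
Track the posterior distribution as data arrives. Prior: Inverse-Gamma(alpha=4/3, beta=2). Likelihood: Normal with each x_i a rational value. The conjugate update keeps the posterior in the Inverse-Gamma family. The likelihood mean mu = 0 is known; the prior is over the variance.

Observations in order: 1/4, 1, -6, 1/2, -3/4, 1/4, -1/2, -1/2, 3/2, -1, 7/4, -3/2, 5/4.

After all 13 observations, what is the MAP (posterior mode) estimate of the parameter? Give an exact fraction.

obs 1: x=1/4 → posterior Inverse-Gamma(11/6, 65/32)
obs 2: x=1 → posterior Inverse-Gamma(7/3, 81/32)
obs 3: x=-6 → posterior Inverse-Gamma(17/6, 657/32)
obs 4: x=1/2 → posterior Inverse-Gamma(10/3, 661/32)
obs 5: x=-3/4 → posterior Inverse-Gamma(23/6, 335/16)
obs 6: x=1/4 → posterior Inverse-Gamma(13/3, 671/32)
obs 7: x=-1/2 → posterior Inverse-Gamma(29/6, 675/32)
obs 8: x=-1/2 → posterior Inverse-Gamma(16/3, 679/32)
obs 9: x=3/2 → posterior Inverse-Gamma(35/6, 715/32)
obs 10: x=-1 → posterior Inverse-Gamma(19/3, 731/32)
obs 11: x=7/4 → posterior Inverse-Gamma(41/6, 195/8)
obs 12: x=-3/2 → posterior Inverse-Gamma(22/3, 51/2)
obs 13: x=5/4 → posterior Inverse-Gamma(47/6, 841/32)

2523/848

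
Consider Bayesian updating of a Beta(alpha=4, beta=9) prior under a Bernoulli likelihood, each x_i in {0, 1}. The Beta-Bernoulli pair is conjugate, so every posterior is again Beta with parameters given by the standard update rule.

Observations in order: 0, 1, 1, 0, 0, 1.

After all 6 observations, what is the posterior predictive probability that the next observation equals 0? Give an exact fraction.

12/19

obs 1: x=0 → posterior Beta(4, 10)
obs 2: x=1 → posterior Beta(5, 10)
obs 3: x=1 → posterior Beta(6, 10)
obs 4: x=0 → posterior Beta(6, 11)
obs 5: x=0 → posterior Beta(6, 12)
obs 6: x=1 → posterior Beta(7, 12)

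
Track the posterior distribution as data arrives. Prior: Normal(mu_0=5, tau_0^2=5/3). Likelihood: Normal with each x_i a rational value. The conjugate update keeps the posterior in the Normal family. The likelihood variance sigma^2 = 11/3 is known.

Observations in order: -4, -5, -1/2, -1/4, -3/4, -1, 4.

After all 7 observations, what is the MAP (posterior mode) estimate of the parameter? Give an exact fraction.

35/92

obs 1: x=-4 → posterior Normal(35/16, 55/48)
obs 2: x=-5 → posterior Normal(10/21, 55/63)
obs 3: x=-1/2 → posterior Normal(15/52, 55/78)
obs 4: x=-1/4 → posterior Normal(25/124, 55/93)
obs 5: x=-3/4 → posterior Normal(5/72, 55/108)
obs 6: x=-1 → posterior Normal(-5/82, 55/123)
obs 7: x=4 → posterior Normal(35/92, 55/138)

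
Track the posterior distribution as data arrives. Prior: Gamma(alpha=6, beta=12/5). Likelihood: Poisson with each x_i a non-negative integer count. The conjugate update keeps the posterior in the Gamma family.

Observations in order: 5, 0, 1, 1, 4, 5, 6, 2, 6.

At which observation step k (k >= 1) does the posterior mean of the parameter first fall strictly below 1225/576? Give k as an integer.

k = 4

obs 1: x=5 → posterior Gamma(11, 17/5)
obs 2: x=0 → posterior Gamma(11, 22/5)
obs 3: x=1 → posterior Gamma(12, 27/5)
obs 4: x=1 → posterior Gamma(13, 32/5)
obs 5: x=4 → posterior Gamma(17, 37/5)
obs 6: x=5 → posterior Gamma(22, 42/5)
obs 7: x=6 → posterior Gamma(28, 47/5)
obs 8: x=2 → posterior Gamma(30, 52/5)
obs 9: x=6 → posterior Gamma(36, 57/5)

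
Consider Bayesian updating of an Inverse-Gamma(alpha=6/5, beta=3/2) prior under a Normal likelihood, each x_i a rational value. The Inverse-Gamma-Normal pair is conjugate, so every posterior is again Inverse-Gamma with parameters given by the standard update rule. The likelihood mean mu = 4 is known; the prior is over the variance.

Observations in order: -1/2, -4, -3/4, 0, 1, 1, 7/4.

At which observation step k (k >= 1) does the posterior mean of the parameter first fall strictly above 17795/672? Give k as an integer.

obs 1: x=-1/2 → posterior Inverse-Gamma(17/10, 93/8)
obs 2: x=-4 → posterior Inverse-Gamma(11/5, 349/8)
obs 3: x=-3/4 → posterior Inverse-Gamma(27/10, 1757/32)
obs 4: x=0 → posterior Inverse-Gamma(16/5, 2013/32)
obs 5: x=1 → posterior Inverse-Gamma(37/10, 2157/32)
obs 6: x=1 → posterior Inverse-Gamma(21/5, 2301/32)
obs 7: x=7/4 → posterior Inverse-Gamma(47/10, 1191/16)

k = 2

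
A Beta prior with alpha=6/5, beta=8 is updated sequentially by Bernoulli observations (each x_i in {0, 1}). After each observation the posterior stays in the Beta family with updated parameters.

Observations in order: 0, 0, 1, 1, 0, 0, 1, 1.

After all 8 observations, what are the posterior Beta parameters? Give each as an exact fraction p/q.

alpha=26/5, beta=12

obs 1: x=0 → posterior Beta(6/5, 9)
obs 2: x=0 → posterior Beta(6/5, 10)
obs 3: x=1 → posterior Beta(11/5, 10)
obs 4: x=1 → posterior Beta(16/5, 10)
obs 5: x=0 → posterior Beta(16/5, 11)
obs 6: x=0 → posterior Beta(16/5, 12)
obs 7: x=1 → posterior Beta(21/5, 12)
obs 8: x=1 → posterior Beta(26/5, 12)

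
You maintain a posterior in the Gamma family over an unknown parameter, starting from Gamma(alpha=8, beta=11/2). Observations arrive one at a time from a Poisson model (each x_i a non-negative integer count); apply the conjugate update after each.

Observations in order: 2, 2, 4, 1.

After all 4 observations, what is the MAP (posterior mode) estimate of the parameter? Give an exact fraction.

obs 1: x=2 → posterior Gamma(10, 13/2)
obs 2: x=2 → posterior Gamma(12, 15/2)
obs 3: x=4 → posterior Gamma(16, 17/2)
obs 4: x=1 → posterior Gamma(17, 19/2)

32/19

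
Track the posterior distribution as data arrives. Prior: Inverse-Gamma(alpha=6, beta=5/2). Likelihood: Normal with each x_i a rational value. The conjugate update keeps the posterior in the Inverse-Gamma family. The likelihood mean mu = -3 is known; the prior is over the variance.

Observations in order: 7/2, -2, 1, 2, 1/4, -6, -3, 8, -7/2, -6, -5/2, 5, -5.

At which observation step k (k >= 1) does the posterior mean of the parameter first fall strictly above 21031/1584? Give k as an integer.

k = 12

obs 1: x=7/2 → posterior Inverse-Gamma(13/2, 189/8)
obs 2: x=-2 → posterior Inverse-Gamma(7, 193/8)
obs 3: x=1 → posterior Inverse-Gamma(15/2, 257/8)
obs 4: x=2 → posterior Inverse-Gamma(8, 357/8)
obs 5: x=1/4 → posterior Inverse-Gamma(17/2, 1597/32)
obs 6: x=-6 → posterior Inverse-Gamma(9, 1741/32)
obs 7: x=-3 → posterior Inverse-Gamma(19/2, 1741/32)
obs 8: x=8 → posterior Inverse-Gamma(10, 3677/32)
obs 9: x=-7/2 → posterior Inverse-Gamma(21/2, 3681/32)
obs 10: x=-6 → posterior Inverse-Gamma(11, 3825/32)
obs 11: x=-5/2 → posterior Inverse-Gamma(23/2, 3829/32)
obs 12: x=5 → posterior Inverse-Gamma(12, 4853/32)
obs 13: x=-5 → posterior Inverse-Gamma(25/2, 4917/32)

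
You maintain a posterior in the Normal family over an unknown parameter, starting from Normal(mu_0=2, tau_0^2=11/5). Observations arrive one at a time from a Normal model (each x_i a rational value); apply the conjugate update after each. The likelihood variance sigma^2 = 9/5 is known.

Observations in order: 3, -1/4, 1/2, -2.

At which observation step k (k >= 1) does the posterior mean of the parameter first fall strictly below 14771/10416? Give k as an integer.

obs 1: x=3 → posterior Normal(51/20, 99/100)
obs 2: x=-1/4 → posterior Normal(193/124, 99/155)
obs 3: x=1/2 → posterior Normal(215/168, 33/70)
obs 4: x=-2 → posterior Normal(127/212, 99/265)

k = 3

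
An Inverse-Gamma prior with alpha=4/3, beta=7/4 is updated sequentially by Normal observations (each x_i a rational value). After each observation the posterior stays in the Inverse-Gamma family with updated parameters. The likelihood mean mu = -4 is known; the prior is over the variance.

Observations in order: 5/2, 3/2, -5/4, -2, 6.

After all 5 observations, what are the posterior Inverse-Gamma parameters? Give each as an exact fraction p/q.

alpha=23/6, beta=3001/32

obs 1: x=5/2 → posterior Inverse-Gamma(11/6, 183/8)
obs 2: x=3/2 → posterior Inverse-Gamma(7/3, 38)
obs 3: x=-5/4 → posterior Inverse-Gamma(17/6, 1337/32)
obs 4: x=-2 → posterior Inverse-Gamma(10/3, 1401/32)
obs 5: x=6 → posterior Inverse-Gamma(23/6, 3001/32)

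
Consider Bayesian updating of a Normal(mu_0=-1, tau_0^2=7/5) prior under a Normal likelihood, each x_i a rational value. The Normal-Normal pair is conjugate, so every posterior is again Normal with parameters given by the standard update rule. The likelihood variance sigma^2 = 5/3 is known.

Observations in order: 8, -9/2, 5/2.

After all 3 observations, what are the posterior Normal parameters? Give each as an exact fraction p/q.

obs 1: x=8 → posterior Normal(143/46, 35/46)
obs 2: x=-9/2 → posterior Normal(97/134, 35/67)
obs 3: x=5/2 → posterior Normal(101/88, 35/88)

mu_0=101/88, tau_0^2=35/88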